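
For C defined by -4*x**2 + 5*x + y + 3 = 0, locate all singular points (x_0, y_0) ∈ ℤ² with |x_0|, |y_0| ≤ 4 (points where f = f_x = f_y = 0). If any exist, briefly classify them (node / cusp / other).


No singular points in the scanned grid; C is smooth there.

Compute partial derivatives:
  f_x = 5 - 8*x.
  f_y = 1.
f_y = 1 is a nonzero constant, so f_y never vanishes: no point (x, y) can satisfy f = f_x = f_y = 0. In particular no (x, y) ∈ {−4, ..., 4}² is singular; the curve is smooth.


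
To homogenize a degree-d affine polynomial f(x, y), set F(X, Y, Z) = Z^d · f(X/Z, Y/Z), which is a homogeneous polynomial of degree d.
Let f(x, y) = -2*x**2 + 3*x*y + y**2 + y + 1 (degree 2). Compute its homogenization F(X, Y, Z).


F(X, Y, Z) = -2*X**2 + 3*X*Y + Y**2 + Y*Z + Z**2

deg(f) = 2.
Substitute x = X/Z, y = Y/Z into f, then multiply by Z^2.
  monomial -2·x^2·y^0 ↦ -2·X^2·Y^0·Z^0.
  monomial 3·x^1·y^1 ↦ 3·X^1·Y^1·Z^0.
  monomial 1·x^0·y^2 ↦ 1·X^0·Y^2·Z^0.
  monomial 1·x^0·y^1 ↦ 1·X^0·Y^1·Z^1.
  monomial 1·x^0·y^0 ↦ 1·X^0·Y^0·Z^2.
Collecting: F(X, Y, Z) = -2*X**2 + 3*X*Y + Y**2 + Y*Z + Z**2.


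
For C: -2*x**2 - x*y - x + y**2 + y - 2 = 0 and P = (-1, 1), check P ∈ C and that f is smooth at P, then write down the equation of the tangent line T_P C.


Tangent line at P: 2*x + 4*y - 2 = 0.

Step 1: f(-1, 1) = 0, so P lies on C.
Step 2: partial derivatives
  f_x(x, y) = -4*x - y - 1, f_y(x, y) = -x + 2*y + 1.
  f_x(P) = 2, f_y(P) = 4 (gradient nonzero, so P is smooth).
Step 3: tangent line at P: 2·(x − -1) + 4·(y − 1) = 0.
Expanding: 2*x + 4*y - 2 = 0.


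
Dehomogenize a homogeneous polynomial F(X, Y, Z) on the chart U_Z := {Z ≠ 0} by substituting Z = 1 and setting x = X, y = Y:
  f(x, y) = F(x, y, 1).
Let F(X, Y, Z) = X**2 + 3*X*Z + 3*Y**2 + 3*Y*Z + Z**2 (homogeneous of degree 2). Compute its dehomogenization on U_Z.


f(x, y) = x**2 + 3*x + 3*y**2 + 3*y + 1

On U_Z we set Z = 1. Each monomial c·X^i·Y^j·Z^k in F becomes c·x^i·y^j·1^k = c·x^i·y^j.
Substituting Z = 1: F(X, Y, 1) = x**2 + 3*x + 3*y**2 + 3*y + 1.
Note: deg(f) ≤ deg(F) = 2; strict inequality happens when F is divisible by Z (lost terms).


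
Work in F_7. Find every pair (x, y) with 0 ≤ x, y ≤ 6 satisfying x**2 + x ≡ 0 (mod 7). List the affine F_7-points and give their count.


Affine F_7-points: {(0, 0), (0, 1), (0, 2), (0, 3), (0, 4), (0, 5), (0, 6), (6, 0), (6, 1), (6, 2), (6, 3), (6, 4), (6, 5), (6, 6)}; count = 14.

For each of the 49 pairs (x, y) ∈ F_7², evaluate f(x, y) mod 7. Record the zeros.
  x = 0: [0↦0, 1↦0, 2↦0, 3↦0, 4↦0, 5↦0, 6↦0]  zeros at y ∈ {0, 1, 2, 3, 4, 5, 6}
  x = 1: [0↦2, 1↦2, 2↦2, 3↦2, 4↦2, 5↦2, 6↦2]  zeros at y ∈ ∅
  x = 2: [0↦6, 1↦6, 2↦6, 3↦6, 4↦6, 5↦6, 6↦6]  zeros at y ∈ ∅
  x = 3: [0↦5, 1↦5, 2↦5, 3↦5, 4↦5, 5↦5, 6↦5]  zeros at y ∈ ∅
  x = 4: [0↦6, 1↦6, 2↦6, 3↦6, 4↦6, 5↦6, 6↦6]  zeros at y ∈ ∅
  x = 5: [0↦2, 1↦2, 2↦2, 3↦2, 4↦2, 5↦2, 6↦2]  zeros at y ∈ ∅
  x = 6: [0↦0, 1↦0, 2↦0, 3↦0, 4↦0, 5↦0, 6↦0]  zeros at y ∈ {0, 1, 2, 3, 4, 5, 6}
Collecting zeros: affine points = {(0, 0), (0, 1), (0, 2), (0, 3), (0, 4), (0, 5), (0, 6), (6, 0), (6, 1), (6, 2), (6, 3), (6, 4), (6, 5), (6, 6)}.
Total count |C(F_7)_aff| = 14.


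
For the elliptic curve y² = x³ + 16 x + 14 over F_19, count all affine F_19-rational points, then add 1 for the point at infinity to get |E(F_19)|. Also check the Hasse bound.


Affine points = {(2, 4), (2, 15), (4, 3), (4, 16), (11, 1), (11, 18), (13, 5), (13, 14), (15, 0), (18, 4), (18, 15)}; affine count = 11; |E(F_19)| = 12.

Discriminant check: Δ ∝ 4a³ + 27b² = 4·16³ + 27·14² = 4·4096 + 27·196 ≡ 16 (mod 19). Nonzero ⇒ E is nonsingular.
For each x ∈ F_19, compute rhs = x³ + 16·x + 14 mod 19, then count y ∈ F_19 with y² ≡ rhs.
  x = 0: rhs = 14, matching y values: none (0 points).
  x = 1: rhs = 12, matching y values: none (0 points).
  x = 2: rhs = 16, matching y values: 4, 15 (2 points).
  x = 3: rhs = 13, matching y values: none (0 points).
  x = 4: rhs = 9, matching y values: 3, 16 (2 points).
  x = 5: rhs = 10, matching y values: none (0 points).
  x = 6: rhs = 3, matching y values: none (0 points).
  x = 7: rhs = 13, matching y values: none (0 points).
  x = 8: rhs = 8, matching y values: none (0 points).
  x = 9: rhs = 13, matching y values: none (0 points).
  x = 10: rhs = 15, matching y values: none (0 points).
  x = 11: rhs = 1, matching y values: 1, 18 (2 points).
  x = 12: rhs = 15, matching y values: none (0 points).
  x = 13: rhs = 6, matching y values: 5, 14 (2 points).
  x = 14: rhs = 18, matching y values: none (0 points).
  x = 15: rhs = 0, matching y values: 0 (1 points).
  x = 16: rhs = 15, matching y values: none (0 points).
  x = 17: rhs = 12, matching y values: none (0 points).
  x = 18: rhs = 16, matching y values: 4, 15 (2 points).
Total affine count: 11.
Full point count |E(F_19)| = 11 + 1 = 12.
Hasse bound: |12 − (19+1)| = |-8| = 8 ≤ 2√19 ≈ 8.7178 ✓.


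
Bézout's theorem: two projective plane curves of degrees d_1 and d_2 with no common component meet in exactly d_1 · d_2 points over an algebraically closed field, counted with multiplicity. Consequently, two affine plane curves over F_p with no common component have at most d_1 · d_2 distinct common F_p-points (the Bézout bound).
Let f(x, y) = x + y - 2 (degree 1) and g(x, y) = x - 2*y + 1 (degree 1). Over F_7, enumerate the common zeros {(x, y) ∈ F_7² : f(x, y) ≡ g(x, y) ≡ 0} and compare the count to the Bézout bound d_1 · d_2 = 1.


Common zeros: {(1, 1)}; count = 1; Bézout bound = 1.

deg(f) = 1, deg(g) = 1, so Bézout bound = 1.
Scan x ∈ F_7. For each x, list the y ∈ F_7 with f(x, y) ≡ 0 and those with g(x, y) ≡ 0 (mod 7); the common zeros in that column are the intersection.
  x = 0: f ≡ 0 at y ∈ {2}; g ≡ 0 at y ∈ {4}; common: ∅.
  x = 1: f ≡ 0 at y ∈ {1}; g ≡ 0 at y ∈ {1}; common: {1}.
  x = 2: f ≡ 0 at y ∈ {0}; g ≡ 0 at y ∈ {5}; common: ∅.
  x = 3: f ≡ 0 at y ∈ {6}; g ≡ 0 at y ∈ {2}; common: ∅.
  x = 4: f ≡ 0 at y ∈ {5}; g ≡ 0 at y ∈ {6}; common: ∅.
  x = 5: f ≡ 0 at y ∈ {4}; g ≡ 0 at y ∈ {3}; common: ∅.
  x = 6: f ≡ 0 at y ∈ {3}; g ≡ 0 at y ∈ {0}; common: ∅.
Collecting: common zeros = {(1, 1)}, so the count is 1.
Comparison with the Bézout bound: 1 ≤ 1 = deg(f)·deg(g), as expected for curves with no common component (the bound is attained).


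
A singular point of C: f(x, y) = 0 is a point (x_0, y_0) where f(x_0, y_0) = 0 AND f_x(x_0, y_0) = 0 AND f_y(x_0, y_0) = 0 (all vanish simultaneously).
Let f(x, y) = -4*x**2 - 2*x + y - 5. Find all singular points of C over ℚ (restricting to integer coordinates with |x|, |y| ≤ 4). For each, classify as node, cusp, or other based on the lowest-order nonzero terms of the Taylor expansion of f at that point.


No singular points in the scanned grid; C is smooth there.

Compute partial derivatives:
  f_x = -8*x - 2.
  f_y = 1.
f_y = 1 is a nonzero constant, so f_y never vanishes: no point (x, y) can satisfy f = f_x = f_y = 0. In particular no (x, y) ∈ {−4, ..., 4}² is singular; the curve is smooth.


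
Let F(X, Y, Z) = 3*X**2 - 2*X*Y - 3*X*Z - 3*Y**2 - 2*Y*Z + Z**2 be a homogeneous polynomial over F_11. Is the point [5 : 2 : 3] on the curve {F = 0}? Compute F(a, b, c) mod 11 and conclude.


F(5,2,3) ≡ 6 (mod 11); P is NOT on the curve.

Evaluate F(5, 2, 3) term-by-term (mod 11).
  3*X**2 ↦ 3·25·1·1 = 75
  -2*X*Y ↦ -2·5·2·1 = -20
  -3*X*Z ↦ -3·5·1·3 = -45
  -3*Y**2 ↦ -3·1·4·1 = -12
  -2*Y*Z ↦ -2·1·2·3 = -12
  Z**2 ↦ 1·1·1·9 = 9
Sum: F(5, 2, 3) = (75) + (-20) + (-45) + (-12) + (-12) + (9) = -5.
Reducing mod 11: -5 ≡ 6 (mod 11).
Since F(a, b, c) ≡ 6 ≠ 0 (mod 11), P does NOT lie on the curve.


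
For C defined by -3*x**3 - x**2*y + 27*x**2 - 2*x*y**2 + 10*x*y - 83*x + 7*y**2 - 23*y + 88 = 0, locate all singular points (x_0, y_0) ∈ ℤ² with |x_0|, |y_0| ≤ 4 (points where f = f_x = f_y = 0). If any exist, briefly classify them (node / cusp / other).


Singular points: {(3, 1)}; classification: node.

Compute partial derivatives:
  f_x = -9*x**2 - 2*x*y + 54*x - 2*y**2 + 10*y - 83.
  f_y = -x**2 - 4*x*y + 10*x + 14*y - 23.
Scan x_0 ∈ {−4, ..., 4}. For each x_0, f_y(x_0, y) is a polynomial in y; find its integer roots y ∈ {−4, ..., 4}, then test f_x and f at those candidates.
  x = -4: f_y(-4, y) = 30*y - 79; no integer root y with |y| ≤ 4.
  x = -3: f_y(-3, y) = 26*y - 62; no integer root y with |y| ≤ 4.
  x = -2: f_y(-2, y) = 22*y - 47; no integer root y with |y| ≤ 4.
  x = -1: f_y(-1, y) = 18*y - 34; no integer root y with |y| ≤ 4.
  x = 0: f_y(0, y) = 14*y - 23; no integer root y with |y| ≤ 4.
  x = 1: f_y(1, y) = 10*y - 14; no integer root y with |y| ≤ 4.
  x = 2: f_y(2, y) = 6*y - 7; no integer root y with |y| ≤ 4.
  x = 3: f_y(3, y) = 2*y - 2; vanishes at y ∈ {1}. (3, 1): f_x = 0, f = 0 — SINGULAR.
  x = 4: f_y(4, y) = 1 - 2*y; no integer root y with |y| ≤ 4.
Only singular point on the grid: (3, 1).
Classify: substitute x = 3 + u, y = 1 + v and expand: f = -3*u**3 - u**2*v - u**2 - 2*u*v**2 + v**2.
No constant or linear terms (consistent with a singular point). Quadratic part: -u**2 + v**2. Cubic part: -3*u**3 - u**2*v - 2*u*v**2.
The quadratic part v**2 - u**2 = (v − u)(v + u) splits into two distinct linear factors, so there are two distinct tangent lines y − 1 = ±(x − 3) — this is a node (ordinary double point).
Classification: node.


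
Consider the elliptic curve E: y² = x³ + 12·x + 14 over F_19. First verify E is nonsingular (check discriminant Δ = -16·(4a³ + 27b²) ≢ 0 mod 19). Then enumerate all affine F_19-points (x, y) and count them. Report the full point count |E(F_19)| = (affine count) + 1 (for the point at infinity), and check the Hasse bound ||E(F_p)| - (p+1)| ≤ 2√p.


Affine points = {(3, 1), (3, 18), (5, 3), (5, 16), (6, 6), (6, 13), (7, 2), (7, 17), (12, 9), (12, 10), (13, 7), (13, 12), (14, 0), (15, 4), (15, 15), (17, 1), (17, 18), (18, 1), (18, 18)}; affine count = 19; |E(F_19)| = 20.

Discriminant check: Δ ∝ 4a³ + 27b² = 4·12³ + 27·14² = 4·1728 + 27·196 ≡ 6 (mod 19). Nonzero ⇒ E is nonsingular.
For each x ∈ F_19, compute rhs = x³ + 12·x + 14 mod 19, then count y ∈ F_19 with y² ≡ rhs.
  x = 0: rhs = 14, matching y values: none (0 points).
  x = 1: rhs = 8, matching y values: none (0 points).
  x = 2: rhs = 8, matching y values: none (0 points).
  x = 3: rhs = 1, matching y values: 1, 18 (2 points).
  x = 4: rhs = 12, matching y values: none (0 points).
  x = 5: rhs = 9, matching y values: 3, 16 (2 points).
  x = 6: rhs = 17, matching y values: 6, 13 (2 points).
  x = 7: rhs = 4, matching y values: 2, 17 (2 points).
  x = 8: rhs = 14, matching y values: none (0 points).
  x = 9: rhs = 15, matching y values: none (0 points).
  x = 10: rhs = 13, matching y values: none (0 points).
  x = 11: rhs = 14, matching y values: none (0 points).
  x = 12: rhs = 5, matching y values: 9, 10 (2 points).
  x = 13: rhs = 11, matching y values: 7, 12 (2 points).
  x = 14: rhs = 0, matching y values: 0 (1 points).
  x = 15: rhs = 16, matching y values: 4, 15 (2 points).
  x = 16: rhs = 8, matching y values: none (0 points).
  x = 17: rhs = 1, matching y values: 1, 18 (2 points).
  x = 18: rhs = 1, matching y values: 1, 18 (2 points).
Total affine count: 19.
Full point count |E(F_19)| = 19 + 1 = 20.
Hasse bound: |20 − (19+1)| = |0| = 0 ≤ 2√19 ≈ 8.7178 ✓.


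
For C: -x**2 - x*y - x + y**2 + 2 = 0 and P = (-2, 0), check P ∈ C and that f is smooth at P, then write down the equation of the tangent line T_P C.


Tangent line at P: 3*x + 2*y + 6 = 0.

Step 1: f(-2, 0) = 0, so P lies on C.
Step 2: partial derivatives
  f_x(x, y) = -2*x - y - 1, f_y(x, y) = -x + 2*y.
  f_x(P) = 3, f_y(P) = 2 (gradient nonzero, so P is smooth).
Step 3: tangent line at P: 3·(x − -2) + 2·(y − 0) = 0.
Expanding: 3*x + 2*y + 6 = 0.


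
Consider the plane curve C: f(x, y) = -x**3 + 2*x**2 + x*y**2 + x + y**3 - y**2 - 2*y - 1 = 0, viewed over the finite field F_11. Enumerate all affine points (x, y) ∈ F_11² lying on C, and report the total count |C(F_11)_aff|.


Affine F_11-points: {(0, 3), (1, 1), (1, 3), (1, 7), (2, 8), (5, 10), (8, 4), (9, 10), (10, 5), (10, 9), (10, 10)}; count = 11.

For each of the 121 pairs (x, y) ∈ F_11², evaluate f(x, y) mod 11. Record the zeros.
  x = 0: [0↦10, 1↦8, 2↦10, 3↦0, 4↦6, 5↦1, 6↦2, 7↦4, 8↦2, 9↦2, 10↦10]  zeros at y ∈ {3}
  x = 1: [0↦1, 1↦0, 2↦5, 3↦0, 4↦2, 5↦6, 6↦7, 7↦0, 8↦2, 9↦8, 10↦2]  zeros at y ∈ {1, 3, 7}
  x = 2: [0↦1, 1↦1, 2↦9, 3↦9, 4↦7, 5↦9, 6↦10, 7↦5, 8↦0, 9↦1, 10↦3]  zeros at y ∈ {8}
  x = 3: [0↦4, 1↦5, 2↦5, 3↦10, 4↦4, 5↦4, 6↦5, 7↦2, 8↦1, 9↦8, 10↦7]  zeros at y ∈ ∅
  x = 4: [0↦4, 1↦6, 2↦9, 3↦8, 4↦9, 5↦7, 6↦8, 7↦7, 8↦10, 9↦1, 10↦8]  zeros at y ∈ ∅
  x = 5: [0↦6, 1↦9, 2↦4, 3↦8, 4↦5, 5↦1, 6↦2, 7↦3, 8↦10, 9↦7, 10↦0]  zeros at y ∈ {10}
  x = 6: [0↦4, 1↦8, 2↦6, 3↦4, 4↦8, 5↦2, 6↦3, 7↦6, 8↦6, 9↦9, 10↦10]  zeros at y ∈ ∅
  x = 7: [0↦3, 1↦8, 2↦9, 3↦1, 4↦1, 5↦4, 6↦5, 7↦10, 8↦3, 9↦1, 10↦10]  zeros at y ∈ ∅
  x = 8: [0↦8, 1↦3, 2↦7, 3↦4, 4↦0, 5↦1, 6↦2, 7↦9, 8↦6, 9↦10, 10↦5]  zeros at y ∈ {4}
  x = 9: [0↦2, 1↦9, 2↦5, 3↦7, 4↦10, 5↦9, 6↦10, 7↦8, 8↦9, 9↦8, 10↦0]  zeros at y ∈ {10}
  x = 10: [0↦1, 1↦9, 2↦8, 3↦4, 4↦3, 5↦0, 6↦1, 7↦1, 8↦6, 9↦0, 10↦0]  zeros at y ∈ {5, 9, 10}
Collecting zeros: affine points = {(0, 3), (1, 1), (1, 3), (1, 7), (2, 8), (5, 10), (8, 4), (9, 10), (10, 5), (10, 9), (10, 10)}.
Total count |C(F_11)_aff| = 11.


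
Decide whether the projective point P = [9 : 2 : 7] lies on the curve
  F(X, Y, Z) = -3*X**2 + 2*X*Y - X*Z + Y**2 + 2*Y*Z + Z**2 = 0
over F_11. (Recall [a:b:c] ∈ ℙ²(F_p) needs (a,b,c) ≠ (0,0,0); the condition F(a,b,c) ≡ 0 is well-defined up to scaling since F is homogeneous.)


F(9,2,7) ≡ 9 (mod 11); P is NOT on the curve.

Evaluate F(9, 2, 7) term-by-term (mod 11).
  -3*X**2 ↦ -3·81·1·1 = -243
  2*X*Y ↦ 2·9·2·1 = 36
  -X*Z ↦ -1·9·1·7 = -63
  Y**2 ↦ 1·1·4·1 = 4
  2*Y*Z ↦ 2·1·2·7 = 28
  Z**2 ↦ 1·1·1·49 = 49
Sum: F(9, 2, 7) = (-243) + (36) + (-63) + (4) + (28) + (49) = -189.
Reducing mod 11: -189 ≡ 9 (mod 11).
Since F(a, b, c) ≡ 9 ≠ 0 (mod 11), P does NOT lie on the curve.


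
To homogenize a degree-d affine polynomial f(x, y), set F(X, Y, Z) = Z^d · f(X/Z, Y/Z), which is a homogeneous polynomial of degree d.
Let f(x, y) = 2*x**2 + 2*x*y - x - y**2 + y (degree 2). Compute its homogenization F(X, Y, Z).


F(X, Y, Z) = 2*X**2 + 2*X*Y - X*Z - Y**2 + Y*Z

deg(f) = 2.
Substitute x = X/Z, y = Y/Z into f, then multiply by Z^2.
  monomial 2·x^2·y^0 ↦ 2·X^2·Y^0·Z^0.
  monomial 2·x^1·y^1 ↦ 2·X^1·Y^1·Z^0.
  monomial -1·x^1·y^0 ↦ -1·X^1·Y^0·Z^1.
  monomial -1·x^0·y^2 ↦ -1·X^0·Y^2·Z^0.
  monomial 1·x^0·y^1 ↦ 1·X^0·Y^1·Z^1.
Collecting: F(X, Y, Z) = 2*X**2 + 2*X*Y - X*Z - Y**2 + Y*Z.


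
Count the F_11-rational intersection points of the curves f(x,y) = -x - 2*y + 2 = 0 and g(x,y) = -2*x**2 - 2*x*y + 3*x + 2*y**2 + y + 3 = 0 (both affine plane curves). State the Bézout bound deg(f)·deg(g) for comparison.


Common zeros: ∅; count = 0; Bézout bound = 2.

deg(f) = 1, deg(g) = 2, so Bézout bound = 2.
Scan x ∈ F_11. For each x, list the y ∈ F_11 with f(x, y) ≡ 0 and those with g(x, y) ≡ 0 (mod 11); the common zeros in that column are the intersection.
  x = 0: f ≡ 0 at y ∈ {1}; g ≡ 0 at y ∈ ∅; common: ∅.
  x = 1: f ≡ 0 at y ∈ {6}; g ≡ 0 at y ∈ ∅; common: ∅.
  x = 2: f ≡ 0 at y ∈ {0}; g ≡ 0 at y ∈ {1, 6}; common: ∅.
  x = 3: f ≡ 0 at y ∈ {5}; g ≡ 0 at y ∈ ∅; common: ∅.
  x = 4: f ≡ 0 at y ∈ {10}; g ≡ 0 at y ∈ {1, 8}; common: ∅.
  x = 5: f ≡ 0 at y ∈ {4}; g ≡ 0 at y ∈ ∅; common: ∅.
  x = 6: f ≡ 0 at y ∈ {9}; g ≡ 0 at y ∈ {3, 8}; common: ∅.
  x = 7: f ≡ 0 at y ∈ {3}; g ≡ 0 at y ∈ ∅; common: ∅.
  x = 8: f ≡ 0 at y ∈ {8}; g ≡ 0 at y ∈ ∅; common: ∅.
  x = 9: f ≡ 0 at y ∈ {2}; g ≡ 0 at y ∈ {0, 3}; common: ∅.
  x = 10: f ≡ 0 at y ∈ {7}; g ≡ 0 at y ∈ {6, 9}; common: ∅.
Collecting: common zeros = ∅, so the count is 0.
Comparison with the Bézout bound: 0 ≤ 2 = deg(f)·deg(g), as expected for curves with no common component (the affine F_11-count falls short of the bound because intersections may lie at infinity, over extension fields, or carry multiplicity).


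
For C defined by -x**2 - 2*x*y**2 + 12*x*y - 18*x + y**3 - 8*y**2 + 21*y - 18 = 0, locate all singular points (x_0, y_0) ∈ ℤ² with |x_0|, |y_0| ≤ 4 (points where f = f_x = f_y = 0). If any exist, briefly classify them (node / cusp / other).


Singular points: {(0, 3)}; classification: node.

Compute partial derivatives:
  f_x = -2*x - 2*y**2 + 12*y - 18.
  f_y = -4*x*y + 12*x + 3*y**2 - 16*y + 21.
Scan x_0 ∈ {−4, ..., 4}. For each x_0, f_y(x_0, y) is a polynomial in y; find its integer roots y ∈ {−4, ..., 4}, then test f_x and f at those candidates.
  x = -4: f_y(-4, y) = 3*y**2 - 27; vanishes at y ∈ {-3, 3}. (-4, -3): f_x = -64 ≠ 0; (-4, 3): f_x = 8 ≠ 0.
  x = -3: f_y(-3, y) = 3*y**2 - 4*y - 15; vanishes at y ∈ {3}. (-3, 3): f_x = 6 ≠ 0.
  x = -2: f_y(-2, y) = 3*y**2 - 8*y - 3; vanishes at y ∈ {3}. (-2, 3): f_x = 4 ≠ 0.
  x = -1: f_y(-1, y) = 3*y**2 - 12*y + 9; vanishes at y ∈ {1, 3}. (-1, 1): f_x = -6 ≠ 0; (-1, 3): f_x = 2 ≠ 0.
  x = 0: f_y(0, y) = 3*y**2 - 16*y + 21; vanishes at y ∈ {3}. (0, 3): f_x = 0, f = 0 — SINGULAR.
  x = 1: f_y(1, y) = 3*y**2 - 20*y + 33; vanishes at y ∈ {3}. (1, 3): f_x = -2 ≠ 0.
  x = 2: f_y(2, y) = 3*y**2 - 24*y + 45; vanishes at y ∈ {3}. (2, 3): f_x = -4 ≠ 0.
  x = 3: f_y(3, y) = 3*y**2 - 28*y + 57; vanishes at y ∈ {3}. (3, 3): f_x = -6 ≠ 0.
  x = 4: f_y(4, y) = 3*y**2 - 32*y + 69; vanishes at y ∈ {3}. (4, 3): f_x = -8 ≠ 0.
Only singular point on the grid: (0, 3).
Classify: substitute x = 0 + u, y = 3 + v and expand: f = -u**2 - 2*u*v**2 + v**3 + v**2.
No constant or linear terms (consistent with a singular point). Quadratic part: -u**2 + v**2. Cubic part: -2*u*v**2 + v**3.
The quadratic part v**2 - u**2 = (v − u)(v + u) splits into two distinct linear factors, so there are two distinct tangent lines y − 3 = ±(x − 0) — this is a node (ordinary double point).
Classification: node.


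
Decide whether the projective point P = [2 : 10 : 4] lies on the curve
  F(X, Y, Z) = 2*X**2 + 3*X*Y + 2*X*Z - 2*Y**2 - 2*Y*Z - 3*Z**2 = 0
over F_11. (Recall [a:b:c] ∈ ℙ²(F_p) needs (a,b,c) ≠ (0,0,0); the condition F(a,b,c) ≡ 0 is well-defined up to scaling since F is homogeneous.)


F(2,10,4) ≡ 9 (mod 11); P is NOT on the curve.

Evaluate F(2, 10, 4) term-by-term (mod 11).
  2*X**2 ↦ 2·4·1·1 = 8
  3*X*Y ↦ 3·2·10·1 = 60
  2*X*Z ↦ 2·2·1·4 = 16
  -2*Y**2 ↦ -2·1·100·1 = -200
  -2*Y*Z ↦ -2·1·10·4 = -80
  -3*Z**2 ↦ -3·1·1·16 = -48
Sum: F(2, 10, 4) = (8) + (60) + (16) + (-200) + (-80) + (-48) = -244.
Reducing mod 11: -244 ≡ 9 (mod 11).
Since F(a, b, c) ≡ 9 ≠ 0 (mod 11), P does NOT lie on the curve.


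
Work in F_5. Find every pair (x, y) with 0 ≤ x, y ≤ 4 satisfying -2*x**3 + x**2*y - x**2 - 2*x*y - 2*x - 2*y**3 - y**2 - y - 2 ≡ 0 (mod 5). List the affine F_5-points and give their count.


Affine F_5-points: {(0, 4), (2, 1), (4, 1), (4, 2), (4, 4)}; count = 5.

For each of the 25 pairs (x, y) ∈ F_5², evaluate f(x, y) mod 5. Record the zeros.
  x = 0: [0↦3, 1↦4, 2↦1, 3↦2, 4↦0]  zeros at y ∈ {4}
  x = 1: [0↦3, 1↦3, 2↦4, 3↦4, 4↦1]  zeros at y ∈ ∅
  x = 2: [0↦4, 1↦0, 2↦2, 3↦3, 4↦1]  zeros at y ∈ {1}
  x = 3: [0↦4, 1↦3, 2↦3, 3↦2, 4↦3]  zeros at y ∈ ∅
  x = 4: [0↦1, 1↦0, 2↦0, 3↦4, 4↦0]  zeros at y ∈ {1, 2, 4}
Collecting zeros: affine points = {(0, 4), (2, 1), (4, 1), (4, 2), (4, 4)}.
Total count |C(F_5)_aff| = 5.


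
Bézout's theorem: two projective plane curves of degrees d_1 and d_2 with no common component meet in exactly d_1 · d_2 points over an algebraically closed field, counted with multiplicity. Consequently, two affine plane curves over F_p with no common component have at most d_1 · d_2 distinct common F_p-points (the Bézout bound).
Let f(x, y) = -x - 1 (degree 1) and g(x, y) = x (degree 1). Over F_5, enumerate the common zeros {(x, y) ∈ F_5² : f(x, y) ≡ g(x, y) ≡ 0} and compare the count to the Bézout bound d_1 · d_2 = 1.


Common zeros: ∅; count = 0; Bézout bound = 1.

deg(f) = 1, deg(g) = 1, so Bézout bound = 1.
Scan x ∈ F_5. For each x, list the y ∈ F_5 with f(x, y) ≡ 0 and those with g(x, y) ≡ 0 (mod 5); the common zeros in that column are the intersection.
  x = 0: f ≡ 0 at y ∈ ∅; g ≡ 0 at y ∈ {0, 1, 2, 3, 4}; common: ∅.
  x = 1: f ≡ 0 at y ∈ ∅; g ≡ 0 at y ∈ ∅; common: ∅.
  x = 2: f ≡ 0 at y ∈ ∅; g ≡ 0 at y ∈ ∅; common: ∅.
  x = 3: f ≡ 0 at y ∈ ∅; g ≡ 0 at y ∈ ∅; common: ∅.
  x = 4: f ≡ 0 at y ∈ {0, 1, 2, 3, 4}; g ≡ 0 at y ∈ ∅; common: ∅.
Collecting: common zeros = ∅, so the count is 0.
Comparison with the Bézout bound: 0 ≤ 1 = deg(f)·deg(g), as expected for curves with no common component (the affine F_5-count falls short of the bound because intersections may lie at infinity, over extension fields, or carry multiplicity).


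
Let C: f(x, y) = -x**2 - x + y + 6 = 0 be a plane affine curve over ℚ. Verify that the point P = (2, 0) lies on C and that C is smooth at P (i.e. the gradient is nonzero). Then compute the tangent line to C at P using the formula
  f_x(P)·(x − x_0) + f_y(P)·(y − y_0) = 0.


Tangent line at P: -5*x + y + 10 = 0.

Step 1: f(2, 0) = 0, so P lies on C.
Step 2: partial derivatives
  f_x(x, y) = -2*x - 1, f_y(x, y) = 1.
  f_x(P) = -5, f_y(P) = 1 (gradient nonzero, so P is smooth).
Step 3: tangent line at P: -5·(x − 2) + 1·(y − 0) = 0.
Expanding: -5*x + y + 10 = 0.


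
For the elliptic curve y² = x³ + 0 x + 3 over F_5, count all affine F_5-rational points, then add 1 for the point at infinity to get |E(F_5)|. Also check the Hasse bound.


Affine points = {(1, 2), (1, 3), (2, 1), (2, 4), (3, 0)}; affine count = 5; |E(F_5)| = 6.

Discriminant check: Δ ∝ 4a³ + 27b² = 4·0³ + 27·3² = 4·0 + 27·9 ≡ 3 (mod 5). Nonzero ⇒ E is nonsingular.
For each x ∈ F_5, compute rhs = x³ + 0·x + 3 mod 5, then count y ∈ F_5 with y² ≡ rhs.
  x = 0: rhs = 3, matching y values: none (0 points).
  x = 1: rhs = 4, matching y values: 2, 3 (2 points).
  x = 2: rhs = 1, matching y values: 1, 4 (2 points).
  x = 3: rhs = 0, matching y values: 0 (1 points).
  x = 4: rhs = 2, matching y values: none (0 points).
Total affine count: 5.
Full point count |E(F_5)| = 5 + 1 = 6.
Hasse bound: |6 − (5+1)| = |0| = 0 ≤ 2√5 ≈ 4.4721 ✓.


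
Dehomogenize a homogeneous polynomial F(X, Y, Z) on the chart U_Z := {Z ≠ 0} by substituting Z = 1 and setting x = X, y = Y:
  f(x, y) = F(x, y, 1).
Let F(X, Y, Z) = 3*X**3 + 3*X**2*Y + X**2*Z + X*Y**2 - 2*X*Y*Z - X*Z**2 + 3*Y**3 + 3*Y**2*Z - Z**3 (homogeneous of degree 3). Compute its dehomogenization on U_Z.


f(x, y) = 3*x**3 + 3*x**2*y + x**2 + x*y**2 - 2*x*y - x + 3*y**3 + 3*y**2 - 1

On U_Z we set Z = 1. Each monomial c·X^i·Y^j·Z^k in F becomes c·x^i·y^j·1^k = c·x^i·y^j.
Substituting Z = 1: F(X, Y, 1) = 3*x**3 + 3*x**2*y + x**2 + x*y**2 - 2*x*y - x + 3*y**3 + 3*y**2 - 1.
Note: deg(f) ≤ deg(F) = 3; strict inequality happens when F is divisible by Z (lost terms).


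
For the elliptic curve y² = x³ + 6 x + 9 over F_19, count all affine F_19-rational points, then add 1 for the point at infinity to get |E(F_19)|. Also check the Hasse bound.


Affine points = {(0, 3), (0, 16), (1, 4), (1, 15), (3, 4), (3, 15), (10, 9), (10, 10), (11, 0), (12, 2), (12, 17), (13, 2), (13, 17), (14, 5), (14, 14), (15, 4), (15, 15)}; affine count = 17; |E(F_19)| = 18.

Discriminant check: Δ ∝ 4a³ + 27b² = 4·6³ + 27·9² = 4·216 + 27·81 ≡ 11 (mod 19). Nonzero ⇒ E is nonsingular.
For each x ∈ F_19, compute rhs = x³ + 6·x + 9 mod 19, then count y ∈ F_19 with y² ≡ rhs.
  x = 0: rhs = 9, matching y values: 3, 16 (2 points).
  x = 1: rhs = 16, matching y values: 4, 15 (2 points).
  x = 2: rhs = 10, matching y values: none (0 points).
  x = 3: rhs = 16, matching y values: 4, 15 (2 points).
  x = 4: rhs = 2, matching y values: none (0 points).
  x = 5: rhs = 12, matching y values: none (0 points).
  x = 6: rhs = 14, matching y values: none (0 points).
  x = 7: rhs = 14, matching y values: none (0 points).
  x = 8: rhs = 18, matching y values: none (0 points).
  x = 9: rhs = 13, matching y values: none (0 points).
  x = 10: rhs = 5, matching y values: 9, 10 (2 points).
  x = 11: rhs = 0, matching y values: 0 (1 points).
  x = 12: rhs = 4, matching y values: 2, 17 (2 points).
  x = 13: rhs = 4, matching y values: 2, 17 (2 points).
  x = 14: rhs = 6, matching y values: 5, 14 (2 points).
  x = 15: rhs = 16, matching y values: 4, 15 (2 points).
  x = 16: rhs = 2, matching y values: none (0 points).
  x = 17: rhs = 8, matching y values: none (0 points).
  x = 18: rhs = 2, matching y values: none (0 points).
Total affine count: 17.
Full point count |E(F_19)| = 17 + 1 = 18.
Hasse bound: |18 − (19+1)| = |-2| = 2 ≤ 2√19 ≈ 8.7178 ✓.


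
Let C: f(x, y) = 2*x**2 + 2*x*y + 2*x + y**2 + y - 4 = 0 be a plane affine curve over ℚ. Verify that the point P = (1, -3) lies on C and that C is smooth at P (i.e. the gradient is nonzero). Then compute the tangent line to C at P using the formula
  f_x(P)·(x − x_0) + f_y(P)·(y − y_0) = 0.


Tangent line at P: -3*y - 9 = 0.

Step 1: f(1, -3) = 0, so P lies on C.
Step 2: partial derivatives
  f_x(x, y) = 4*x + 2*y + 2, f_y(x, y) = 2*x + 2*y + 1.
  f_x(P) = 0, f_y(P) = -3 (gradient nonzero, so P is smooth).
Step 3: tangent line at P: 0·(x − 1) + -3·(y − -3) = 0.
Expanding: -3*y - 9 = 0.


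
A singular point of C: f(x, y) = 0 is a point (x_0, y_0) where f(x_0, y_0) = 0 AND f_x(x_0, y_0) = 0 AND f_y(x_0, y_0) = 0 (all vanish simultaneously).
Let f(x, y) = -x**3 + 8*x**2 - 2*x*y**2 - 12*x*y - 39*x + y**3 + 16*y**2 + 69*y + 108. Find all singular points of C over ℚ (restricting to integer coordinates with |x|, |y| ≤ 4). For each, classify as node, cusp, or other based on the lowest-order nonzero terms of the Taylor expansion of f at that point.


Singular points: {(3, -3)}; classification: node.

Compute partial derivatives:
  f_x = -3*x**2 + 16*x - 2*y**2 - 12*y - 39.
  f_y = -4*x*y - 12*x + 3*y**2 + 32*y + 69.
Scan x_0 ∈ {−4, ..., 4}. For each x_0, f_y(x_0, y) is a polynomial in y; find its integer roots y ∈ {−4, ..., 4}, then test f_x and f at those candidates.
  x = -4: f_y(-4, y) = 3*y**2 + 48*y + 117; vanishes at y ∈ {-3}. (-4, -3): f_x = -133 ≠ 0.
  x = -3: f_y(-3, y) = 3*y**2 + 44*y + 105; vanishes at y ∈ {-3}. (-3, -3): f_x = -96 ≠ 0.
  x = -2: f_y(-2, y) = 3*y**2 + 40*y + 93; vanishes at y ∈ {-3}. (-2, -3): f_x = -65 ≠ 0.
  x = -1: f_y(-1, y) = 3*y**2 + 36*y + 81; vanishes at y ∈ {-3}. (-1, -3): f_x = -40 ≠ 0.
  x = 0: f_y(0, y) = 3*y**2 + 32*y + 69; vanishes at y ∈ {-3}. (0, -3): f_x = -21 ≠ 0.
  x = 1: f_y(1, y) = 3*y**2 + 28*y + 57; vanishes at y ∈ {-3}. (1, -3): f_x = -8 ≠ 0.
  x = 2: f_y(2, y) = 3*y**2 + 24*y + 45; vanishes at y ∈ {-3}. (2, -3): f_x = -1 ≠ 0.
  x = 3: f_y(3, y) = 3*y**2 + 20*y + 33; vanishes at y ∈ {-3}. (3, -3): f_x = 0, f = 0 — SINGULAR.
  x = 4: f_y(4, y) = 3*y**2 + 16*y + 21; vanishes at y ∈ {-3}. (4, -3): f_x = -5 ≠ 0.
Only singular point on the grid: (3, -3).
Classify: substitute x = 3 + u, y = -3 + v and expand: f = -u**3 - u**2 - 2*u*v**2 + v**3 + v**2.
No constant or linear terms (consistent with a singular point). Quadratic part: -u**2 + v**2. Cubic part: -u**3 - 2*u*v**2 + v**3.
The quadratic part v**2 - u**2 = (v − u)(v + u) splits into two distinct linear factors, so there are two distinct tangent lines y − -3 = ±(x − 3) — this is a node (ordinary double point).
Classification: node.


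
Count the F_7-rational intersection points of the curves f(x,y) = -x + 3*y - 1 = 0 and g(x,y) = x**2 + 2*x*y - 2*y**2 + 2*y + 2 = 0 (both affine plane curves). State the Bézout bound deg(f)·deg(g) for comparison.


Common zeros: ∅; count = 0; Bézout bound = 2.

deg(f) = 1, deg(g) = 2, so Bézout bound = 2.
Scan x ∈ F_7. For each x, list the y ∈ F_7 with f(x, y) ≡ 0 and those with g(x, y) ≡ 0 (mod 7); the common zeros in that column are the intersection.
  x = 0: f ≡ 0 at y ∈ {5}; g ≡ 0 at y ∈ ∅; common: ∅.
  x = 1: f ≡ 0 at y ∈ {3}; g ≡ 0 at y ∈ ∅; common: ∅.
  x = 2: f ≡ 0 at y ∈ {1}; g ≡ 0 at y ∈ {5}; common: ∅.
  x = 3: f ≡ 0 at y ∈ {6}; g ≡ 0 at y ∈ ∅; common: ∅.
  x = 4: f ≡ 0 at y ∈ {4}; g ≡ 0 at y ∈ ∅; common: ∅.
  x = 5: f ≡ 0 at y ∈ {2}; g ≡ 0 at y ∈ ∅; common: ∅.
  x = 6: f ≡ 0 at y ∈ {0}; g ≡ 0 at y ∈ ∅; common: ∅.
Collecting: common zeros = ∅, so the count is 0.
Comparison with the Bézout bound: 0 ≤ 2 = deg(f)·deg(g), as expected for curves with no common component (the affine F_7-count falls short of the bound because intersections may lie at infinity, over extension fields, or carry multiplicity).


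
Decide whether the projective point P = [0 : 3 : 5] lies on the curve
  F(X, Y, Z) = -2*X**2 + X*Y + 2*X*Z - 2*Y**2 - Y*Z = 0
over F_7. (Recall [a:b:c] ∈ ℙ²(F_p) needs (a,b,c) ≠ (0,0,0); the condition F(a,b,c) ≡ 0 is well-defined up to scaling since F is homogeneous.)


F(0,3,5) ≡ 2 (mod 7); P is NOT on the curve.

Evaluate F(0, 3, 5) term-by-term (mod 7).
  -2*X**2 ↦ -2·0·1·1 = 0
  X*Y ↦ 1·0·3·1 = 0
  2*X*Z ↦ 2·0·1·5 = 0
  -2*Y**2 ↦ -2·1·9·1 = -18
  -Y*Z ↦ -1·1·3·5 = -15
Sum: F(0, 3, 5) = (0) + (0) + (0) + (-18) + (-15) = -33.
Reducing mod 7: -33 ≡ 2 (mod 7).
Since F(a, b, c) ≡ 2 ≠ 0 (mod 7), P does NOT lie on the curve.


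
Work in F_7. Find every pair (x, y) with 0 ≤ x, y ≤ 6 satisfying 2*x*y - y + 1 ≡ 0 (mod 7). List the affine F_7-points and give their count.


Affine F_7-points: {(0, 1), (1, 6), (2, 2), (3, 4), (5, 3), (6, 5)}; count = 6.

For each of the 49 pairs (x, y) ∈ F_7², evaluate f(x, y) mod 7. Record the zeros.
  x = 0: [0↦1, 1↦0, 2↦6, 3↦5, 4↦4, 5↦3, 6↦2]  zeros at y ∈ {1}
  x = 1: [0↦1, 1↦2, 2↦3, 3↦4, 4↦5, 5↦6, 6↦0]  zeros at y ∈ {6}
  x = 2: [0↦1, 1↦4, 2↦0, 3↦3, 4↦6, 5↦2, 6↦5]  zeros at y ∈ {2}
  x = 3: [0↦1, 1↦6, 2↦4, 3↦2, 4↦0, 5↦5, 6↦3]  zeros at y ∈ {4}
  x = 4: [0↦1, 1↦1, 2↦1, 3↦1, 4↦1, 5↦1, 6↦1]  zeros at y ∈ ∅
  x = 5: [0↦1, 1↦3, 2↦5, 3↦0, 4↦2, 5↦4, 6↦6]  zeros at y ∈ {3}
  x = 6: [0↦1, 1↦5, 2↦2, 3↦6, 4↦3, 5↦0, 6↦4]  zeros at y ∈ {5}
Collecting zeros: affine points = {(0, 1), (1, 6), (2, 2), (3, 4), (5, 3), (6, 5)}.
Total count |C(F_7)_aff| = 6.


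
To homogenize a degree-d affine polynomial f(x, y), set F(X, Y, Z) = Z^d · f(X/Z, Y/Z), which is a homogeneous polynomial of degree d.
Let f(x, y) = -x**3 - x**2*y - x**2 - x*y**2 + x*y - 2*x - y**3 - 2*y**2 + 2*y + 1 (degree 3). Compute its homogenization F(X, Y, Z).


F(X, Y, Z) = -X**3 - X**2*Y - X**2*Z - X*Y**2 + X*Y*Z - 2*X*Z**2 - Y**3 - 2*Y**2*Z + 2*Y*Z**2 + Z**3

deg(f) = 3.
Substitute x = X/Z, y = Y/Z into f, then multiply by Z^3.
  monomial -1·x^3·y^0 ↦ -1·X^3·Y^0·Z^0.
  monomial -1·x^2·y^1 ↦ -1·X^2·Y^1·Z^0.
  monomial -1·x^2·y^0 ↦ -1·X^2·Y^0·Z^1.
  monomial -1·x^1·y^2 ↦ -1·X^1·Y^2·Z^0.
  monomial 1·x^1·y^1 ↦ 1·X^1·Y^1·Z^1.
  monomial -2·x^1·y^0 ↦ -2·X^1·Y^0·Z^2.
  monomial -1·x^0·y^3 ↦ -1·X^0·Y^3·Z^0.
  monomial -2·x^0·y^2 ↦ -2·X^0·Y^2·Z^1.
  monomial 2·x^0·y^1 ↦ 2·X^0·Y^1·Z^2.
  monomial 1·x^0·y^0 ↦ 1·X^0·Y^0·Z^3.
Collecting: F(X, Y, Z) = -X**3 - X**2*Y - X**2*Z - X*Y**2 + X*Y*Z - 2*X*Z**2 - Y**3 - 2*Y**2*Z + 2*Y*Z**2 + Z**3.


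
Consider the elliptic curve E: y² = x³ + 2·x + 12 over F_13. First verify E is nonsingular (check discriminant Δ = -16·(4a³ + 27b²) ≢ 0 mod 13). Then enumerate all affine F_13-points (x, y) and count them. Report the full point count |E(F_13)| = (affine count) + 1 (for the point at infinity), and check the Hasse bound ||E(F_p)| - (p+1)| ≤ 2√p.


Affine points = {(0, 5), (0, 8), (5, 2), (5, 11), (11, 0), (12, 3), (12, 10)}; affine count = 7; |E(F_13)| = 8.

Discriminant check: Δ ∝ 4a³ + 27b² = 4·2³ + 27·12² = 4·8 + 27·144 ≡ 7 (mod 13). Nonzero ⇒ E is nonsingular.
For each x ∈ F_13, compute rhs = x³ + 2·x + 12 mod 13, then count y ∈ F_13 with y² ≡ rhs.
  x = 0: rhs = 12, matching y values: 5, 8 (2 points).
  x = 1: rhs = 2, matching y values: none (0 points).
  x = 2: rhs = 11, matching y values: none (0 points).
  x = 3: rhs = 6, matching y values: none (0 points).
  x = 4: rhs = 6, matching y values: none (0 points).
  x = 5: rhs = 4, matching y values: 2, 11 (2 points).
  x = 6: rhs = 6, matching y values: none (0 points).
  x = 7: rhs = 5, matching y values: none (0 points).
  x = 8: rhs = 7, matching y values: none (0 points).
  x = 9: rhs = 5, matching y values: none (0 points).
  x = 10: rhs = 5, matching y values: none (0 points).
  x = 11: rhs = 0, matching y values: 0 (1 points).
  x = 12: rhs = 9, matching y values: 3, 10 (2 points).
Total affine count: 7.
Full point count |E(F_13)| = 7 + 1 = 8.
Hasse bound: |8 − (13+1)| = |-6| = 6 ≤ 2√13 ≈ 7.2111 ✓.


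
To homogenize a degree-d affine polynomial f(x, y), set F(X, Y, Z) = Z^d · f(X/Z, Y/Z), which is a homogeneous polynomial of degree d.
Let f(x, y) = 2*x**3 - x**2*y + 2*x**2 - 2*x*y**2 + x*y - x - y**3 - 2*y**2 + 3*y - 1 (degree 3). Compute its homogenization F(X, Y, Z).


F(X, Y, Z) = 2*X**3 - X**2*Y + 2*X**2*Z - 2*X*Y**2 + X*Y*Z - X*Z**2 - Y**3 - 2*Y**2*Z + 3*Y*Z**2 - Z**3

deg(f) = 3.
Substitute x = X/Z, y = Y/Z into f, then multiply by Z^3.
  monomial 2·x^3·y^0 ↦ 2·X^3·Y^0·Z^0.
  monomial -1·x^2·y^1 ↦ -1·X^2·Y^1·Z^0.
  monomial 2·x^2·y^0 ↦ 2·X^2·Y^0·Z^1.
  monomial -2·x^1·y^2 ↦ -2·X^1·Y^2·Z^0.
  monomial 1·x^1·y^1 ↦ 1·X^1·Y^1·Z^1.
  monomial -1·x^1·y^0 ↦ -1·X^1·Y^0·Z^2.
  monomial -1·x^0·y^3 ↦ -1·X^0·Y^3·Z^0.
  monomial -2·x^0·y^2 ↦ -2·X^0·Y^2·Z^1.
  monomial 3·x^0·y^1 ↦ 3·X^0·Y^1·Z^2.
  monomial -1·x^0·y^0 ↦ -1·X^0·Y^0·Z^3.
Collecting: F(X, Y, Z) = 2*X**3 - X**2*Y + 2*X**2*Z - 2*X*Y**2 + X*Y*Z - X*Z**2 - Y**3 - 2*Y**2*Z + 3*Y*Z**2 - Z**3.


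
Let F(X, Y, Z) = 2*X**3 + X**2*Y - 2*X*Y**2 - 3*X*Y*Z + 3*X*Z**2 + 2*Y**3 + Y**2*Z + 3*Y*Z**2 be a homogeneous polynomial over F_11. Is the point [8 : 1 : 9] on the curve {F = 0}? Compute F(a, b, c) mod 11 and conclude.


F(8,1,9) ≡ 7 (mod 11); P is NOT on the curve.

Evaluate F(8, 1, 9) term-by-term (mod 11).
  2*X**3 ↦ 2·512·1·1 = 1024
  X**2*Y ↦ 1·64·1·1 = 64
  -2*X*Y**2 ↦ -2·8·1·1 = -16
  -3*X*Y*Z ↦ -3·8·1·9 = -216
  3*X*Z**2 ↦ 3·8·1·81 = 1944
  2*Y**3 ↦ 2·1·1·1 = 2
  Y**2*Z ↦ 1·1·1·9 = 9
  3*Y*Z**2 ↦ 3·1·1·81 = 243
Sum: F(8, 1, 9) = (1024) + (64) + (-16) + (-216) + (1944) + (2) + (9) + (243) = 3054.
Reducing mod 11: 3054 ≡ 7 (mod 11).
Since F(a, b, c) ≡ 7 ≠ 0 (mod 11), P does NOT lie on the curve.


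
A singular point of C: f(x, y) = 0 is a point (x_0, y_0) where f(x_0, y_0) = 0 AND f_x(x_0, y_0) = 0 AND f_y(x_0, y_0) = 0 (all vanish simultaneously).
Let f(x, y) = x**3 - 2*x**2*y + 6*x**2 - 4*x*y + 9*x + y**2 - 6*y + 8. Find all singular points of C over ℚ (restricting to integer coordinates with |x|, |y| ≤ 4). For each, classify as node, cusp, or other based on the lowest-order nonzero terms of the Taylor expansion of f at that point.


Singular points: {(-1, 2)}; classification: node.

Compute partial derivatives:
  f_x = 3*x**2 - 4*x*y + 12*x - 4*y + 9.
  f_y = -2*x**2 - 4*x + 2*y - 6.
Scan x_0 ∈ {−4, ..., 4}. For each x_0, f_y(x_0, y) is a polynomial in y; find its integer roots y ∈ {−4, ..., 4}, then test f_x and f at those candidates.
  x = -4: f_y(-4, y) = 2*y - 22; no integer root y with |y| ≤ 4.
  x = -3: f_y(-3, y) = 2*y - 12; no integer root y with |y| ≤ 4.
  x = -2: f_y(-2, y) = 2*y - 6; vanishes at y ∈ {3}. (-2, 3): f_x = 9 ≠ 0.
  x = -1: f_y(-1, y) = 2*y - 4; vanishes at y ∈ {2}. (-1, 2): f_x = 0, f = 0 — SINGULAR.
  x = 0: f_y(0, y) = 2*y - 6; vanishes at y ∈ {3}. (0, 3): f_x = -3 ≠ 0.
  x = 1: f_y(1, y) = 2*y - 12; no integer root y with |y| ≤ 4.
  x = 2: f_y(2, y) = 2*y - 22; no integer root y with |y| ≤ 4.
  x = 3: f_y(3, y) = 2*y - 36; no integer root y with |y| ≤ 4.
  x = 4: f_y(4, y) = 2*y - 54; no integer root y with |y| ≤ 4.
Only singular point on the grid: (-1, 2).
Classify: substitute x = -1 + u, y = 2 + v and expand: f = u**3 - 2*u**2*v - u**2 + v**2.
No constant or linear terms (consistent with a singular point). Quadratic part: -u**2 + v**2. Cubic part: u**3 - 2*u**2*v.
The quadratic part v**2 - u**2 = (v − u)(v + u) splits into two distinct linear factors, so there are two distinct tangent lines y − 2 = ±(x − -1) — this is a node (ordinary double point).
Classification: node.


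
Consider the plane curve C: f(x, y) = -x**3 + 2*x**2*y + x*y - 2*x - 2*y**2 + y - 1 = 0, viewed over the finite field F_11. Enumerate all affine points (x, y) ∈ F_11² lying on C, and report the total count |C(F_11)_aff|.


Affine F_11-points: {(0, 8), (0, 9), (3, 4), (3, 7), (4, 6), (4, 7), (6, 4), (6, 8), (7, 2), (7, 7), (9, 0), (9, 9), (10, 4), (10, 8)}; count = 14.

For each of the 121 pairs (x, y) ∈ F_11², evaluate f(x, y) mod 11. Record the zeros.
  x = 0: [0↦10, 1↦9, 2↦4, 3↦6, 4↦4, 5↦9, 6↦10, 7↦7, 8↦0, 9↦0, 10↦7]  zeros at y ∈ {8, 9}
  x = 1: [0↦7, 1↦9, 2↦7, 3↦1, 4↦2, 5↦10, 6↦3, 7↦3, 8↦10, 9↦2, 10↦1]  zeros at y ∈ ∅
  x = 2: [0↦9, 1↦7, 2↦1, 3↦2, 4↦10, 5↦3, 6↦3, 7↦10, 8↦2, 9↦1, 10↦7]  zeros at y ∈ ∅
  x = 3: [0↦10, 1↦8, 2↦2, 3↦3, 4↦0, 5↦4, 6↦4, 7↦0, 8↦3, 9↦2, 10↦8]  zeros at y ∈ {4, 7}
  x = 4: [0↦4, 1↦6, 2↦4, 3↦9, 4↦10, 5↦7, 6↦0, 7↦0, 8↦7, 9↦10, 10↦9]  zeros at y ∈ {6, 7}
  x = 5: [0↦7, 1↦6, 2↦1, 3↦3, 4↦1, 5↦6, 6↦7, 7↦4, 8↦8, 9↦8, 10↦4]  zeros at y ∈ ∅
  x = 6: [0↦2, 1↦2, 2↦9, 3↦1, 4↦0, 5↦6, 6↦8, 7↦6, 8↦0, 9↦1, 10↦9]  zeros at y ∈ {4, 8}
  x = 7: [0↦5, 1↦10, 2↦0, 3↦8, 4↦1, 5↦1, 6↦8, 7↦0, 8↦10, 9↦5, 10↦7]  zeros at y ∈ {2, 7}
  x = 8: [0↦10, 1↦2, 2↦1, 3↦7, 4↦9, 5↦7, 6↦1, 7↦2, 8↦10, 9↦3, 10↦3]  zeros at y ∈ ∅
  x = 9: [0↦0, 1↦5, 2↦6, 3↦3, 4↦7, 5↦7, 6↦3, 7↦6, 8↦5, 9↦0, 10↦2]  zeros at y ∈ {0, 9}
  x = 10: [0↦2, 1↦2, 2↦9, 3↦1, 4↦0, 5↦6, 6↦8, 7↦6, 8↦0, 9↦1, 10↦9]  zeros at y ∈ {4, 8}
Collecting zeros: affine points = {(0, 8), (0, 9), (3, 4), (3, 7), (4, 6), (4, 7), (6, 4), (6, 8), (7, 2), (7, 7), (9, 0), (9, 9), (10, 4), (10, 8)}.
Total count |C(F_11)_aff| = 14.


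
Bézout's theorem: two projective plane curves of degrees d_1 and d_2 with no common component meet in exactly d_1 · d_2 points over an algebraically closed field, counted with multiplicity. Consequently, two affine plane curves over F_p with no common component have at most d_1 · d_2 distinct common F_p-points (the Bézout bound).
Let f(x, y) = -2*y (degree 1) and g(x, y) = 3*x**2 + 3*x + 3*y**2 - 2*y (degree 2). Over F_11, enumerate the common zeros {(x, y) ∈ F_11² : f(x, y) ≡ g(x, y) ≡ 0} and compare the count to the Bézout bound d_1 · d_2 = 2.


Common zeros: {(0, 0), (10, 0)}; count = 2; Bézout bound = 2.

deg(f) = 1, deg(g) = 2, so Bézout bound = 2.
Scan x ∈ F_11. For each x, list the y ∈ F_11 with f(x, y) ≡ 0 and those with g(x, y) ≡ 0 (mod 11); the common zeros in that column are the intersection.
  x = 0: f ≡ 0 at y ∈ {0}; g ≡ 0 at y ∈ {0, 8}; common: {0}.
  x = 1: f ≡ 0 at y ∈ {0}; g ≡ 0 at y ∈ {9, 10}; common: ∅.
  x = 2: f ≡ 0 at y ∈ {0}; g ≡ 0 at y ∈ ∅; common: ∅.
  x = 3: f ≡ 0 at y ∈ {0}; g ≡ 0 at y ∈ {2, 6}; common: ∅.
  x = 4: f ≡ 0 at y ∈ {0}; g ≡ 0 at y ∈ ∅; common: ∅.
  x = 5: f ≡ 0 at y ∈ {0}; g ≡ 0 at y ∈ ∅; common: ∅.
  x = 6: f ≡ 0 at y ∈ {0}; g ≡ 0 at y ∈ ∅; common: ∅.
  x = 7: f ≡ 0 at y ∈ {0}; g ≡ 0 at y ∈ {2, 6}; common: ∅.
  x = 8: f ≡ 0 at y ∈ {0}; g ≡ 0 at y ∈ ∅; common: ∅.
  x = 9: f ≡ 0 at y ∈ {0}; g ≡ 0 at y ∈ {9, 10}; common: ∅.
  x = 10: f ≡ 0 at y ∈ {0}; g ≡ 0 at y ∈ {0, 8}; common: {0}.
Collecting: common zeros = {(0, 0), (10, 0)}, so the count is 2.
Comparison with the Bézout bound: 2 ≤ 2 = deg(f)·deg(g), as expected for curves with no common component (the bound is attained).
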